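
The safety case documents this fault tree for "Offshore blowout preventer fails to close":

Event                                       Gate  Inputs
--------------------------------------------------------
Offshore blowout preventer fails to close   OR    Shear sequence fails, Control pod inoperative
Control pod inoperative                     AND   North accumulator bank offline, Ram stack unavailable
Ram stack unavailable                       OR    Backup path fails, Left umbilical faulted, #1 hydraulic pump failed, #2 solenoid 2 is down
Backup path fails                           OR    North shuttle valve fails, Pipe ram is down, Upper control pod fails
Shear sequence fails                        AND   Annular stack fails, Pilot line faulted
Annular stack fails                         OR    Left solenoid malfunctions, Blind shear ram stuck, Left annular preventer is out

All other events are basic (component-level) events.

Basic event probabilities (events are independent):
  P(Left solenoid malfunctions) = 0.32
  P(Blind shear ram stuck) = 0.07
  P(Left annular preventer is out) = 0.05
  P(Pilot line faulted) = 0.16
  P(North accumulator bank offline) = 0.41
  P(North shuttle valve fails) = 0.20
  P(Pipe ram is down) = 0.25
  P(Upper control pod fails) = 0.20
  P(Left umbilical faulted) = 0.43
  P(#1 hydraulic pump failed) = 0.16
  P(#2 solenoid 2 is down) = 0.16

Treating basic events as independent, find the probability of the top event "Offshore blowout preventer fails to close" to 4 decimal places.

0.3736

P(Annular stack fails) [OR] = 1 − (1−0.32) × (1−0.07) × (1−0.05) = 0.399220
P(Shear sequence fails) [AND] = 0.399220 × 0.16 = 0.063875
P(Backup path fails) [OR] = 1 − (1−0.20) × (1−0.25) × (1−0.20) = 0.520000
P(Ram stack unavailable) [OR] = 1 − (1−0.520000) × (1−0.43) × (1−0.16) × (1−0.16) = 0.806948
P(Control pod inoperative) [AND] = 0.41 × 0.806948 = 0.330849
P(Offshore blowout preventer fails to close) [OR] = 1 − (1−0.063875) × (1−0.330849) = 0.373591
Rounded to 4 decimal places: P(Offshore blowout preventer fails to close) ≈ 0.3736.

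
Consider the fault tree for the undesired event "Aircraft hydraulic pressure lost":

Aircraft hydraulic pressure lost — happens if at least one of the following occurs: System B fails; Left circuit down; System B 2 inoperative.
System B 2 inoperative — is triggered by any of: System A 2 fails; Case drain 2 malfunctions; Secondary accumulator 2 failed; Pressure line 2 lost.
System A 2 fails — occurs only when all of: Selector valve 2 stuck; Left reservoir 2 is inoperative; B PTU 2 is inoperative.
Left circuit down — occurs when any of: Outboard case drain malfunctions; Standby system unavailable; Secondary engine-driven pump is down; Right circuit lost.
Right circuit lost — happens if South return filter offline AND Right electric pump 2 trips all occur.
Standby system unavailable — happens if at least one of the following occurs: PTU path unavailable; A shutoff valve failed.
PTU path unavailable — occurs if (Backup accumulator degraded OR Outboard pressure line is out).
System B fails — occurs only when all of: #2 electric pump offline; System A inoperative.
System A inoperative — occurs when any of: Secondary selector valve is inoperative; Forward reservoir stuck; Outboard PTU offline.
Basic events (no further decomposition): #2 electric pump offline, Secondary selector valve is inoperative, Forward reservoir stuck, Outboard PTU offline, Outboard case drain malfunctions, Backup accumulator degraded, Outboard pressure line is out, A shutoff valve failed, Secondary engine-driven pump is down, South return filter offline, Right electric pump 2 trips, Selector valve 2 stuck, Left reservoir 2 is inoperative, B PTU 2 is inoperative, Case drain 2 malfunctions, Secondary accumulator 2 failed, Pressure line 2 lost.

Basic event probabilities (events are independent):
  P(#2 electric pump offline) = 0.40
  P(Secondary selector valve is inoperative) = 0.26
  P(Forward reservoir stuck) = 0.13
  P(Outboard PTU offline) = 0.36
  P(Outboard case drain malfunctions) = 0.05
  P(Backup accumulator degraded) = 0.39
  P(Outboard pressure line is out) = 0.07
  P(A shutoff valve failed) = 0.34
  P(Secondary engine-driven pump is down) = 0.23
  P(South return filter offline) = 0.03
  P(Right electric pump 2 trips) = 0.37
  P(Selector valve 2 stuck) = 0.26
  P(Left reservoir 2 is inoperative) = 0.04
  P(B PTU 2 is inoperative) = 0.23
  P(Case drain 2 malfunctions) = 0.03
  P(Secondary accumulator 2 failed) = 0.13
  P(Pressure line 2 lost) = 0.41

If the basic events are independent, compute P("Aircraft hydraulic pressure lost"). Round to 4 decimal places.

0.8971

P(System A inoperative) [OR] = 1 − (1−0.26) × (1−0.13) × (1−0.36) = 0.587968
P(System B fails) [AND] = 0.40 × 0.587968 = 0.235187
P(PTU path unavailable) [OR] = 1 − (1−0.39) × (1−0.07) = 0.432700
P(Standby system unavailable) [OR] = 1 − (1−0.432700) × (1−0.34) = 0.625582
P(Right circuit lost) [AND] = 0.03 × 0.37 = 0.011100
P(Left circuit down) [OR] = 1 − (1−0.05) × (1−0.625582) × (1−0.23) × (1−0.011100) = 0.729153
P(System A 2 fails) [AND] = 0.26 × 0.04 × 0.23 = 0.002392
P(System B 2 inoperative) [OR] = 1 − (1−0.002392) × (1−0.03) × (1−0.13) × (1−0.41) = 0.503290
P(Aircraft hydraulic pressure lost) [OR] = 1 − (1−0.235187) × (1−0.729153) × (1−0.503290) = 0.897108
Rounded to 4 decimal places: P(Aircraft hydraulic pressure lost) ≈ 0.8971.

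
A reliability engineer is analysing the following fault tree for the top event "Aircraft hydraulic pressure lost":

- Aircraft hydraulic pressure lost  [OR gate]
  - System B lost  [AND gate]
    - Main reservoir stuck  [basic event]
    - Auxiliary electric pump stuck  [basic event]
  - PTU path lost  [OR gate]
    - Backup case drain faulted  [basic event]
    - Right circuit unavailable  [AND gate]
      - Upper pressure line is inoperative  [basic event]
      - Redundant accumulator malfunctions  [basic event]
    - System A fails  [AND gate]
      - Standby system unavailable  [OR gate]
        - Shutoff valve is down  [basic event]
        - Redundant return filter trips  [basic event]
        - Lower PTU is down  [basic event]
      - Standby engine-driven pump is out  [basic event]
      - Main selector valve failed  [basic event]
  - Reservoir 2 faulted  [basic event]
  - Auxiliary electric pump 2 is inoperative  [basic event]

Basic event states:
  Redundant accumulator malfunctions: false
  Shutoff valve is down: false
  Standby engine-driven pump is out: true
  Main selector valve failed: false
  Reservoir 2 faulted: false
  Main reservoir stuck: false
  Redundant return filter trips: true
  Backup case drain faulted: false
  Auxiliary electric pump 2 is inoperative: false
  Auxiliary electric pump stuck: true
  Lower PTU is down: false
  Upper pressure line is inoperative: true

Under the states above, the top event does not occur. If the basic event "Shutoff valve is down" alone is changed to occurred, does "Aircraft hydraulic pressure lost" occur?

No

Counterfactual: set "Shutoff valve is down" to occurred.
System B lost [AND]: Main reservoir stuck=not, Auxiliary electric pump stuck=occurs → not all inputs occur → does not occur.
Right circuit unavailable [AND]: Upper pressure line is inoperative=occurs, Redundant accumulator malfunctions=not → not all inputs occur → does not occur.
Standby system unavailable [OR]: Shutoff valve is down=occurs, Redundant return filter trips=occurs, Lower PTU is down=not → at least one input occurs → occurs.
System A fails [AND]: Standby system unavailable=occurs, Standby engine-driven pump is out=occurs, Main selector valve failed=not → not all inputs occur → does not occur.
PTU path lost [OR]: Backup case drain faulted=not, Right circuit unavailable=not, System A fails=not → no input occurs → does not occur.
Aircraft hydraulic pressure lost [OR]: System B lost=not, PTU path lost=not, Reservoir 2 faulted=not, Auxiliary electric pump 2 is inoperative=not → no input occurs → does not occur.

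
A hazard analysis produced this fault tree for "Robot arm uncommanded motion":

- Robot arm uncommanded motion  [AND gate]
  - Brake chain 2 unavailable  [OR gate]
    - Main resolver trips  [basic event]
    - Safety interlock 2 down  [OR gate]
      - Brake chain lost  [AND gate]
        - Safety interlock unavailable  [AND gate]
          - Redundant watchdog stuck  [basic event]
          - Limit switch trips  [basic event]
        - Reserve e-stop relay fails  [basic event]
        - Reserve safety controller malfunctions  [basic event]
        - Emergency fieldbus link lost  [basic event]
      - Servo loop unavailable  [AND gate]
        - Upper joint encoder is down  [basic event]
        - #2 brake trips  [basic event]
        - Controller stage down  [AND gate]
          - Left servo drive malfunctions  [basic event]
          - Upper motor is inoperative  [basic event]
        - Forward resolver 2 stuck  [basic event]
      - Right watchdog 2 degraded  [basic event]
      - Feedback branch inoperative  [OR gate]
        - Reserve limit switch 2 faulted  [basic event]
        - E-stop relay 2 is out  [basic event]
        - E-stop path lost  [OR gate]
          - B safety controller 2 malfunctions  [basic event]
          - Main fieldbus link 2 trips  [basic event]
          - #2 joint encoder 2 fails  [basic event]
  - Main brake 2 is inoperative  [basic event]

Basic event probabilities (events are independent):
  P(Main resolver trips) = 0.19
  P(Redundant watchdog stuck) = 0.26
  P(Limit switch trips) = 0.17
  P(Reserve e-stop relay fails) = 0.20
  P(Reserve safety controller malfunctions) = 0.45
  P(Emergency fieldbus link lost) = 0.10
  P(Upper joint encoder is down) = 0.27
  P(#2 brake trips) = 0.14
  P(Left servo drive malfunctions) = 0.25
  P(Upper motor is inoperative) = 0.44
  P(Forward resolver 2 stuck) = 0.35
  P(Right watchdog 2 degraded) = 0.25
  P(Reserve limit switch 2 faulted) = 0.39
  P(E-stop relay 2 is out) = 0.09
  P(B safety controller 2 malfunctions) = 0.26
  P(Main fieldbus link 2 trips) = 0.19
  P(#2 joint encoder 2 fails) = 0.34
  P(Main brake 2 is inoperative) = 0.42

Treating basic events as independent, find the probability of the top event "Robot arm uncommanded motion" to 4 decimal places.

0.3641

P(Safety interlock unavailable) [AND] = 0.26 × 0.17 = 0.044200
P(Brake chain lost) [AND] = 0.044200 × 0.20 × 0.45 × 0.10 = 0.000398
P(Controller stage down) [AND] = 0.25 × 0.44 = 0.110000
P(Servo loop unavailable) [AND] = 0.27 × 0.14 × 0.110000 × 0.35 = 0.001455
P(E-stop path lost) [OR] = 1 − (1−0.26) × (1−0.19) × (1−0.34) = 0.604396
P(Feedback branch inoperative) [OR] = 1 − (1−0.39) × (1−0.09) × (1−0.604396) = 0.780400
P(Safety interlock 2 down) [OR] = 1 − (1−0.000398) × (1−0.001455) × (1−0.25) × (1−0.780400) = 0.835605
P(Brake chain 2 unavailable) [OR] = 1 − (1−0.19) × (1−0.835605) = 0.866840
P(Robot arm uncommanded motion) [AND] = 0.866840 × 0.42 = 0.364073
Rounded to 4 decimal places: P(Robot arm uncommanded motion) ≈ 0.3641.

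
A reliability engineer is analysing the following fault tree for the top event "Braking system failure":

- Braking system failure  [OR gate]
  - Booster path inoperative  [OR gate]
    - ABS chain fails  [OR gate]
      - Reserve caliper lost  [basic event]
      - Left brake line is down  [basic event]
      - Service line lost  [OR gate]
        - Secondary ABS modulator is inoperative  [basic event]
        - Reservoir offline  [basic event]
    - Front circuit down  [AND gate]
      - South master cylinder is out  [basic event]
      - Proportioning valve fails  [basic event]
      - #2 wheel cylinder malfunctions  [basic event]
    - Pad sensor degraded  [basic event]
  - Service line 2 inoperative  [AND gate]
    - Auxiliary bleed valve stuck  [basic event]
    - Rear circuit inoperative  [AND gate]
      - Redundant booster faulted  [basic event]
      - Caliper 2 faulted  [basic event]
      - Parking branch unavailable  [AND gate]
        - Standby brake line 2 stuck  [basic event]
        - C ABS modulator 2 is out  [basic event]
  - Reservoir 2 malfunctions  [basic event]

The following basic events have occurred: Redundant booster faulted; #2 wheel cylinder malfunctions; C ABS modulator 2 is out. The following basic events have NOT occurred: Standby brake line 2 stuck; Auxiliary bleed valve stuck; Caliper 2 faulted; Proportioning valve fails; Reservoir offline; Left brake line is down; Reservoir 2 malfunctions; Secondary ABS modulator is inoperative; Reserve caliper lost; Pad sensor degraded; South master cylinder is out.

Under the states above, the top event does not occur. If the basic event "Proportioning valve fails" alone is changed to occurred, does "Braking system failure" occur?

No

Counterfactual: set "Proportioning valve fails" to occurred.
Service line lost [OR]: Secondary ABS modulator is inoperative=not, Reservoir offline=not → no input occurs → does not occur.
ABS chain fails [OR]: Reserve caliper lost=not, Left brake line is down=not, Service line lost=not → no input occurs → does not occur.
Front circuit down [AND]: South master cylinder is out=not, Proportioning valve fails=occurs, #2 wheel cylinder malfunctions=occurs → not all inputs occur → does not occur.
Booster path inoperative [OR]: ABS chain fails=not, Front circuit down=not, Pad sensor degraded=not → no input occurs → does not occur.
Parking branch unavailable [AND]: Standby brake line 2 stuck=not, C ABS modulator 2 is out=occurs → not all inputs occur → does not occur.
Rear circuit inoperative [AND]: Redundant booster faulted=occurs, Caliper 2 faulted=not, Parking branch unavailable=not → not all inputs occur → does not occur.
Service line 2 inoperative [AND]: Auxiliary bleed valve stuck=not, Rear circuit inoperative=not → not all inputs occur → does not occur.
Braking system failure [OR]: Booster path inoperative=not, Service line 2 inoperative=not, Reservoir 2 malfunctions=not → no input occurs → does not occur.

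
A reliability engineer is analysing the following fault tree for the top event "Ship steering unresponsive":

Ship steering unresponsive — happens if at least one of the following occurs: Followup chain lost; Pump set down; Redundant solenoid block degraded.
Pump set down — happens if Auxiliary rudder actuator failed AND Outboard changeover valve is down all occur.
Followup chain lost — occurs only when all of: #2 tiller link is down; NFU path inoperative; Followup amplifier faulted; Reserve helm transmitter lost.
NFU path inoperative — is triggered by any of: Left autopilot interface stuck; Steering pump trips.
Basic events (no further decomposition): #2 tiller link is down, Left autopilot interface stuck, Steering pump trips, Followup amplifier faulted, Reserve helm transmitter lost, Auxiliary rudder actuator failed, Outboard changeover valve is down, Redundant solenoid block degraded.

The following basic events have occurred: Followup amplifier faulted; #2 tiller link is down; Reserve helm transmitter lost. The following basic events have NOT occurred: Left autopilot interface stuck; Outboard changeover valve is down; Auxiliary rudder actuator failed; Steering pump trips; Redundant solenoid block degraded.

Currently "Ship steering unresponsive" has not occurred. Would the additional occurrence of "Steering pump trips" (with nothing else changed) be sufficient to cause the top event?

Counterfactual: set "Steering pump trips" to occurred.
NFU path inoperative [OR]: Left autopilot interface stuck=not, Steering pump trips=occurs → at least one input occurs → occurs.
Followup chain lost [AND]: #2 tiller link is down=occurs, NFU path inoperative=occurs, Followup amplifier faulted=occurs, Reserve helm transmitter lost=occurs → all inputs occur → occurs.
Pump set down [AND]: Auxiliary rudder actuator failed=not, Outboard changeover valve is down=not → not all inputs occur → does not occur.
Ship steering unresponsive [OR]: Followup chain lost=occurs, Pump set down=not, Redundant solenoid block degraded=not → at least one input occurs → occurs.

Yes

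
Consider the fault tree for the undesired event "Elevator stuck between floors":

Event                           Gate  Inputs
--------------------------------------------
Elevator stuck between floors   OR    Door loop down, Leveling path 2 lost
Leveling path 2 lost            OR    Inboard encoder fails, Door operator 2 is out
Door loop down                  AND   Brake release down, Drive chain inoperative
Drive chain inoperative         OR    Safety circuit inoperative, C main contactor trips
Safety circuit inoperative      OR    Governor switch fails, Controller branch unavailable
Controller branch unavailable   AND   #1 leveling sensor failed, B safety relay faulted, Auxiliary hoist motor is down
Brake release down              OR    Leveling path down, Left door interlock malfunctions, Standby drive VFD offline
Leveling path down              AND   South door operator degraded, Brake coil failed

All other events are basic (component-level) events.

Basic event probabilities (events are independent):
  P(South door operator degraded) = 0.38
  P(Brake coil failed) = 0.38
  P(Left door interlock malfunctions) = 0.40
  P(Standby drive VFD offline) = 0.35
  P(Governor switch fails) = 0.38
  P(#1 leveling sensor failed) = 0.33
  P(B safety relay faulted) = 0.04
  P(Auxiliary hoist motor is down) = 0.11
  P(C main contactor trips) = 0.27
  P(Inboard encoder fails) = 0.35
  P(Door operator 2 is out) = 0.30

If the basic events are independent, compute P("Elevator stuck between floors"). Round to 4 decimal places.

0.7112

P(Leveling path down) [AND] = 0.38 × 0.38 = 0.144400
P(Brake release down) [OR] = 1 − (1−0.144400) × (1−0.40) × (1−0.35) = 0.666316
P(Controller branch unavailable) [AND] = 0.33 × 0.04 × 0.11 = 0.001452
P(Safety circuit inoperative) [OR] = 1 − (1−0.38) × (1−0.001452) = 0.380900
P(Drive chain inoperative) [OR] = 1 − (1−0.380900) × (1−0.27) = 0.548057
P(Door loop down) [AND] = 0.666316 × 0.548057 = 0.365179
P(Leveling path 2 lost) [OR] = 1 − (1−0.35) × (1−0.30) = 0.545000
P(Elevator stuck between floors) [OR] = 1 − (1−0.365179) × (1−0.545000) = 0.711156
Rounded to 4 decimal places: P(Elevator stuck between floors) ≈ 0.7112.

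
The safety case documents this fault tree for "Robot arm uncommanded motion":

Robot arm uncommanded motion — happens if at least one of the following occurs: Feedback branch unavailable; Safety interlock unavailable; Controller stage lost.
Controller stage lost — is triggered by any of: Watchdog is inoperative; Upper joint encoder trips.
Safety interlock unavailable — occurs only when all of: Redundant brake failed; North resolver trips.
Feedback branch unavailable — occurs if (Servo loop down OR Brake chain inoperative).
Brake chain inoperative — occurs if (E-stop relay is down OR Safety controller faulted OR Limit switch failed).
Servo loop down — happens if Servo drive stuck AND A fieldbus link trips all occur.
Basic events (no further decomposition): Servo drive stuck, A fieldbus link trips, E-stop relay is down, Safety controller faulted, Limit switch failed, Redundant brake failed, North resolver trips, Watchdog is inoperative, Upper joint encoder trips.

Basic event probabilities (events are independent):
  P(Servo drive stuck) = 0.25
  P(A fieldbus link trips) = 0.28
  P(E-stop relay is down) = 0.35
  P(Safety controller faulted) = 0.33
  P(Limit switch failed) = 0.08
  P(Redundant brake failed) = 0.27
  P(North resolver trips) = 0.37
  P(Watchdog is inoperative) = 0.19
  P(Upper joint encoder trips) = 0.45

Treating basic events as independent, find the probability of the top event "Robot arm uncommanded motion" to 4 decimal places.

P(Servo loop down) [AND] = 0.25 × 0.28 = 0.070000
P(Brake chain inoperative) [OR] = 1 − (1−0.35) × (1−0.33) × (1−0.08) = 0.599340
P(Feedback branch unavailable) [OR] = 1 − (1−0.070000) × (1−0.599340) = 0.627386
P(Safety interlock unavailable) [AND] = 0.27 × 0.37 = 0.099900
P(Controller stage lost) [OR] = 1 − (1−0.19) × (1−0.45) = 0.554500
P(Robot arm uncommanded motion) [OR] = 1 − (1−0.627386) × (1−0.099900) × (1−0.554500) = 0.850584
Rounded to 4 decimal places: P(Robot arm uncommanded motion) ≈ 0.8506.

0.8506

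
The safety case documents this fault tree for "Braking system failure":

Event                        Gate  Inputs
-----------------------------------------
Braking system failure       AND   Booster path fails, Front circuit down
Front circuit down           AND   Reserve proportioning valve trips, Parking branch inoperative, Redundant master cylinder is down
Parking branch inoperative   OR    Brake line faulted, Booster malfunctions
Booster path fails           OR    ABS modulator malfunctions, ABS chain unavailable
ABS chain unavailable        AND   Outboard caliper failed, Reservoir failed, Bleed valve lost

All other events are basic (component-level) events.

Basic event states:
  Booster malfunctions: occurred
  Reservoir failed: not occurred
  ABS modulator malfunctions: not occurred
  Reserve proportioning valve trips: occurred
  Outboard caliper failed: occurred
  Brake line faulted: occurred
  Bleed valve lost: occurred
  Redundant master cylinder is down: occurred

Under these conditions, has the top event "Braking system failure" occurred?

No

ABS chain unavailable [AND]: Outboard caliper failed=occurs, Reservoir failed=not, Bleed valve lost=occurs → not all inputs occur → does not occur.
Booster path fails [OR]: ABS modulator malfunctions=not, ABS chain unavailable=not → no input occurs → does not occur.
Parking branch inoperative [OR]: Brake line faulted=occurs, Booster malfunctions=occurs → at least one input occurs → occurs.
Front circuit down [AND]: Reserve proportioning valve trips=occurs, Parking branch inoperative=occurs, Redundant master cylinder is down=occurs → all inputs occur → occurs.
Braking system failure [AND]: Booster path fails=not, Front circuit down=occurs → not all inputs occur → does not occur.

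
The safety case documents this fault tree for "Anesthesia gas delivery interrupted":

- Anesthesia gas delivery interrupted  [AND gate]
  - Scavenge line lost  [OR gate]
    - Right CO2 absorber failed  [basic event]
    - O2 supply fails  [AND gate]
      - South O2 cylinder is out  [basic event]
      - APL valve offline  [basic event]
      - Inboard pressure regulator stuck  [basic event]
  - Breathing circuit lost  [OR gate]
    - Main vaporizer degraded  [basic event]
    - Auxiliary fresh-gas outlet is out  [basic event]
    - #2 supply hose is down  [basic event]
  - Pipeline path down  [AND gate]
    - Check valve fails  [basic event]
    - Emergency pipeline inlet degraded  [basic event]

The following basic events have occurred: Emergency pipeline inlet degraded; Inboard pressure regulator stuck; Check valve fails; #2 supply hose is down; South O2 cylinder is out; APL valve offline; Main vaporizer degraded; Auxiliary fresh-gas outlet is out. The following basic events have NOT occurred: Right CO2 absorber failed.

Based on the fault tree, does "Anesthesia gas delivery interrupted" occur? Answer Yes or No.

Yes

O2 supply fails [AND]: South O2 cylinder is out=occurs, APL valve offline=occurs, Inboard pressure regulator stuck=occurs → all inputs occur → occurs.
Scavenge line lost [OR]: Right CO2 absorber failed=not, O2 supply fails=occurs → at least one input occurs → occurs.
Breathing circuit lost [OR]: Main vaporizer degraded=occurs, Auxiliary fresh-gas outlet is out=occurs, #2 supply hose is down=occurs → at least one input occurs → occurs.
Pipeline path down [AND]: Check valve fails=occurs, Emergency pipeline inlet degraded=occurs → all inputs occur → occurs.
Anesthesia gas delivery interrupted [AND]: Scavenge line lost=occurs, Breathing circuit lost=occurs, Pipeline path down=occurs → all inputs occur → occurs.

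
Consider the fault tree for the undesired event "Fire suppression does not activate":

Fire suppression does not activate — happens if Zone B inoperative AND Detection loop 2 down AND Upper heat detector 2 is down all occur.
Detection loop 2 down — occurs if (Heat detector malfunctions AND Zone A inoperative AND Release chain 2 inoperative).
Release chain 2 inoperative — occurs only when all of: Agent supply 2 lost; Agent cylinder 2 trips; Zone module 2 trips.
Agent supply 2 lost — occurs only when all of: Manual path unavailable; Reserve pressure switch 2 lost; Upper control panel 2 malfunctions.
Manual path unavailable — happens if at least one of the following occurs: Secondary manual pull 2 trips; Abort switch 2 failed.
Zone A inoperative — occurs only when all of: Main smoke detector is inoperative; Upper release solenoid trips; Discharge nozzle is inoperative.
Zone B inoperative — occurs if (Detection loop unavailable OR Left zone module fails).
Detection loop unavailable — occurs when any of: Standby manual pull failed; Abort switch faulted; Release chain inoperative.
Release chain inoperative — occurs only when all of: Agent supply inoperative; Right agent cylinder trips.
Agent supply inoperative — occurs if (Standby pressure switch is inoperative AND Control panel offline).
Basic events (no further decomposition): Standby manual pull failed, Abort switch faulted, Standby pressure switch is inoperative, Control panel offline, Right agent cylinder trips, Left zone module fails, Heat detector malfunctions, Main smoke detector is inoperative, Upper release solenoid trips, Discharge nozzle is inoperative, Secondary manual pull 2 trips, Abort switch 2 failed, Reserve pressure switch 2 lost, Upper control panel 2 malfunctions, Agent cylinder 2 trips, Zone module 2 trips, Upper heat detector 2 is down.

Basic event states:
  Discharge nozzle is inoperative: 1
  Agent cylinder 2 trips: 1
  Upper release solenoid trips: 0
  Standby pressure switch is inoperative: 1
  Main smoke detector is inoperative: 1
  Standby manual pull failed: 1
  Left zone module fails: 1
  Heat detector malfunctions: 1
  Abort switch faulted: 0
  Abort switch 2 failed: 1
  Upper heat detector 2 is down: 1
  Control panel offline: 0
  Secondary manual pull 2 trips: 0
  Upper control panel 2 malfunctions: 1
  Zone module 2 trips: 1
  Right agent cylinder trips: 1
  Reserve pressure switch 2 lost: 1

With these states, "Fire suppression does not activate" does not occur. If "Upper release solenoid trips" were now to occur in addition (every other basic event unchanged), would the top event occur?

Yes

Counterfactual: set "Upper release solenoid trips" to occurred.
Agent supply inoperative [AND]: Standby pressure switch is inoperative=occurs, Control panel offline=not → not all inputs occur → does not occur.
Release chain inoperative [AND]: Agent supply inoperative=not, Right agent cylinder trips=occurs → not all inputs occur → does not occur.
Detection loop unavailable [OR]: Standby manual pull failed=occurs, Abort switch faulted=not, Release chain inoperative=not → at least one input occurs → occurs.
Zone B inoperative [OR]: Detection loop unavailable=occurs, Left zone module fails=occurs → at least one input occurs → occurs.
Zone A inoperative [AND]: Main smoke detector is inoperative=occurs, Upper release solenoid trips=occurs, Discharge nozzle is inoperative=occurs → all inputs occur → occurs.
Manual path unavailable [OR]: Secondary manual pull 2 trips=not, Abort switch 2 failed=occurs → at least one input occurs → occurs.
Agent supply 2 lost [AND]: Manual path unavailable=occurs, Reserve pressure switch 2 lost=occurs, Upper control panel 2 malfunctions=occurs → all inputs occur → occurs.
Release chain 2 inoperative [AND]: Agent supply 2 lost=occurs, Agent cylinder 2 trips=occurs, Zone module 2 trips=occurs → all inputs occur → occurs.
Detection loop 2 down [AND]: Heat detector malfunctions=occurs, Zone A inoperative=occurs, Release chain 2 inoperative=occurs → all inputs occur → occurs.
Fire suppression does not activate [AND]: Zone B inoperative=occurs, Detection loop 2 down=occurs, Upper heat detector 2 is down=occurs → all inputs occur → occurs.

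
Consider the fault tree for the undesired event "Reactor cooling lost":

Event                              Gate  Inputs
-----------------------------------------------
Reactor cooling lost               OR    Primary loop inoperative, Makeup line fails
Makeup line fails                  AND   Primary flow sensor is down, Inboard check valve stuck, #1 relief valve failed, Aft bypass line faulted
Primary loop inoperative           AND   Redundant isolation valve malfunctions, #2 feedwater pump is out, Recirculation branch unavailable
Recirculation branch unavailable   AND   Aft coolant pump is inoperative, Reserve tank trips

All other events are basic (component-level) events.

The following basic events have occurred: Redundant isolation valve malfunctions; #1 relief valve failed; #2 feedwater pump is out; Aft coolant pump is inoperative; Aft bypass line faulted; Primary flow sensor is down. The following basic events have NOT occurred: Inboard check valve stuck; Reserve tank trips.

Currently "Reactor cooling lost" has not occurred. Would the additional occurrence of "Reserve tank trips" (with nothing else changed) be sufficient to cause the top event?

Yes

Counterfactual: set "Reserve tank trips" to occurred.
Recirculation branch unavailable [AND]: Aft coolant pump is inoperative=occurs, Reserve tank trips=occurs → all inputs occur → occurs.
Primary loop inoperative [AND]: Redundant isolation valve malfunctions=occurs, #2 feedwater pump is out=occurs, Recirculation branch unavailable=occurs → all inputs occur → occurs.
Makeup line fails [AND]: Primary flow sensor is down=occurs, Inboard check valve stuck=not, #1 relief valve failed=occurs, Aft bypass line faulted=occurs → not all inputs occur → does not occur.
Reactor cooling lost [OR]: Primary loop inoperative=occurs, Makeup line fails=not → at least one input occurs → occurs.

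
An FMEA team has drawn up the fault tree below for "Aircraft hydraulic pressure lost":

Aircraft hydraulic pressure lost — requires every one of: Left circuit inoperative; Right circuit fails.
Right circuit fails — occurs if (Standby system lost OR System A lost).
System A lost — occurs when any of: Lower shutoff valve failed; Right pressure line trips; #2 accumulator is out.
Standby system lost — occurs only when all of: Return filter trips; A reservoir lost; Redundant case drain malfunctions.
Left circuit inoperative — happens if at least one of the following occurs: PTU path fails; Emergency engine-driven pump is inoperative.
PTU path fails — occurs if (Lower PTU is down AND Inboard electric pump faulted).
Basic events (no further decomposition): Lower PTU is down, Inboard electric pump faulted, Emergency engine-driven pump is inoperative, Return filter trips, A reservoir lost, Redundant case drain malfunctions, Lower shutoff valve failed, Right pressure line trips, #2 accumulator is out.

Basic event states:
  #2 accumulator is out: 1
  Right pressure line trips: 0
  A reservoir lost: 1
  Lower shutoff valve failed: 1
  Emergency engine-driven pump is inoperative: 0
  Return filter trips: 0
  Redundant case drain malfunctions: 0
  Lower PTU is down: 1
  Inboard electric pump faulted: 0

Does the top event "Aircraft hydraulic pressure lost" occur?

PTU path fails [AND]: Lower PTU is down=occurs, Inboard electric pump faulted=not → not all inputs occur → does not occur.
Left circuit inoperative [OR]: PTU path fails=not, Emergency engine-driven pump is inoperative=not → no input occurs → does not occur.
Standby system lost [AND]: Return filter trips=not, A reservoir lost=occurs, Redundant case drain malfunctions=not → not all inputs occur → does not occur.
System A lost [OR]: Lower shutoff valve failed=occurs, Right pressure line trips=not, #2 accumulator is out=occurs → at least one input occurs → occurs.
Right circuit fails [OR]: Standby system lost=not, System A lost=occurs → at least one input occurs → occurs.
Aircraft hydraulic pressure lost [AND]: Left circuit inoperative=not, Right circuit fails=occurs → not all inputs occur → does not occur.

No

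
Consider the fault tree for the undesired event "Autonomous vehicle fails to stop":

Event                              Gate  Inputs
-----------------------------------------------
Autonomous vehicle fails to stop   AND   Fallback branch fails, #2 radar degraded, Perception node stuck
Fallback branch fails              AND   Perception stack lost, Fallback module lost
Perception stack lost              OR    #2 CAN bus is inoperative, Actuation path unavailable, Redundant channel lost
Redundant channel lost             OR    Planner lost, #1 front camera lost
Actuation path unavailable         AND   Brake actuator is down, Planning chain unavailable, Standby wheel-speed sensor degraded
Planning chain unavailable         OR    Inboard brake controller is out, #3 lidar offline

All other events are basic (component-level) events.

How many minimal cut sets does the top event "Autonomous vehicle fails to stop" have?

Planning chain unavailable [OR]: union of children's cut sets → 2 cut set(s).
Actuation path unavailable [AND]: one cut set from each child combined → 1 × 2 × 1 = 2 cut set(s).
Redundant channel lost [OR]: union of children's cut sets → 2 cut set(s).
Perception stack lost [OR]: union of children's cut sets → 5 cut set(s).
Fallback branch fails [AND]: one cut set from each child combined → 5 × 1 = 5 cut set(s).
Autonomous vehicle fails to stop [AND]: one cut set from each child combined → 5 × 1 × 1 = 5 cut set(s).
Minimal cut sets: {#2 CAN bus is inoperative, #2 radar degraded, Fallback module lost, Perception node stuck}; {#2 radar degraded, Brake actuator is down, Fallback module lost, Inboard brake controller is out, Perception node stuck, Standby wheel-speed sensor degraded}; {#2 radar degraded, #3 lidar offline, Brake actuator is down, Fallback module lost, Perception node stuck, Standby wheel-speed sensor degraded}; {#2 radar degraded, Fallback module lost, Perception node stuck, Planner lost}; {#1 front camera lost, #2 radar degraded, Fallback module lost, Perception node stuck}.

5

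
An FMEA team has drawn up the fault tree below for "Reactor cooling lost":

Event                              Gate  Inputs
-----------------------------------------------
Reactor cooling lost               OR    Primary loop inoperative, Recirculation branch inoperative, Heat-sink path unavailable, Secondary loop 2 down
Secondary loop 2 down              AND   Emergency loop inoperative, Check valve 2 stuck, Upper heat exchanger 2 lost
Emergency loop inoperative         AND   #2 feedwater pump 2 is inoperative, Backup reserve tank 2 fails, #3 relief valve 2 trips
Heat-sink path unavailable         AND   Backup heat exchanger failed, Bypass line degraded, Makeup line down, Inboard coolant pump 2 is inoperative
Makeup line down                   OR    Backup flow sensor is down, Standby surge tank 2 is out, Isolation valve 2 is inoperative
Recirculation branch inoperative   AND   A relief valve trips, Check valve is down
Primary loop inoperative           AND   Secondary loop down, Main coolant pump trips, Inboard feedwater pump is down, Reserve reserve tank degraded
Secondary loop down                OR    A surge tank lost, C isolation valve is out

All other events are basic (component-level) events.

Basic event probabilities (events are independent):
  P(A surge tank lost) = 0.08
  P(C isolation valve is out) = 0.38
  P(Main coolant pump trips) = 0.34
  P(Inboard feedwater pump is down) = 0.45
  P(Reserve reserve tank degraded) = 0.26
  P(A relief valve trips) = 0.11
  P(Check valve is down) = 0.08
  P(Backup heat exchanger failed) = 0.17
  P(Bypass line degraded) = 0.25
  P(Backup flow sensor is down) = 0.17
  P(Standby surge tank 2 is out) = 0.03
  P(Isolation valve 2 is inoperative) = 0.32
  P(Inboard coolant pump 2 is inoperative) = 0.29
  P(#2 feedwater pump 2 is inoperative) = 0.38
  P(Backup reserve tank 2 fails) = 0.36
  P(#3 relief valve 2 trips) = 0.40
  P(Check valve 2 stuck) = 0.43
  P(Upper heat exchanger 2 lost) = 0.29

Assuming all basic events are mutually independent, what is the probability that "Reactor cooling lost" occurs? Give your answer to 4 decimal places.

P(Secondary loop down) [OR] = 1 − (1−0.08) × (1−0.38) = 0.429600
P(Primary loop inoperative) [AND] = 0.429600 × 0.34 × 0.45 × 0.26 = 0.017089
P(Recirculation branch inoperative) [AND] = 0.11 × 0.08 = 0.008800
P(Makeup line down) [OR] = 1 − (1−0.17) × (1−0.03) × (1−0.32) = 0.452532
P(Heat-sink path unavailable) [AND] = 0.17 × 0.25 × 0.452532 × 0.29 = 0.005577
P(Emergency loop inoperative) [AND] = 0.38 × 0.36 × 0.40 = 0.054720
P(Secondary loop 2 down) [AND] = 0.054720 × 0.43 × 0.29 = 0.006824
P(Reactor cooling lost) [OR] = 1 − (1−0.017089) × (1−0.008800) × (1−0.005577) × (1−0.006824) = 0.037783
Rounded to 4 decimal places: P(Reactor cooling lost) ≈ 0.0378.

0.0378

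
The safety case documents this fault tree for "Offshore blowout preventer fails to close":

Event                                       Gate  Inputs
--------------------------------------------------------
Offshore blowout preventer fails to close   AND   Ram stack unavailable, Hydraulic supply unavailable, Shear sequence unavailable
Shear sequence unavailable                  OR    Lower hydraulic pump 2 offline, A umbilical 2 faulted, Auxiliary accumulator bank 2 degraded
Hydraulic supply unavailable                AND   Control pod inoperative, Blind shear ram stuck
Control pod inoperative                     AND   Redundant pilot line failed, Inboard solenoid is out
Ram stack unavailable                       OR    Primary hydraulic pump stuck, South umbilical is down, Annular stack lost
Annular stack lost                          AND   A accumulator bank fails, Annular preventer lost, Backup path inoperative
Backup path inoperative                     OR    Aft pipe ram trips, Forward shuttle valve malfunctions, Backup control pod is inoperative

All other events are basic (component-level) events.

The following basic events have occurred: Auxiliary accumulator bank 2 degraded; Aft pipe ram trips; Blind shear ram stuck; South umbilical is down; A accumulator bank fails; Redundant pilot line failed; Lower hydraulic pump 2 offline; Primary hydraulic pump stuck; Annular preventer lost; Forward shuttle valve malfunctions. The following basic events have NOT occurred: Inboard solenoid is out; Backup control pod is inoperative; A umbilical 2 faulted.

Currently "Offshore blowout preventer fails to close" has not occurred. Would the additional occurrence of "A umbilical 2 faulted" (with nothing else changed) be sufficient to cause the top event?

No

Counterfactual: set "A umbilical 2 faulted" to occurred.
Backup path inoperative [OR]: Aft pipe ram trips=occurs, Forward shuttle valve malfunctions=occurs, Backup control pod is inoperative=not → at least one input occurs → occurs.
Annular stack lost [AND]: A accumulator bank fails=occurs, Annular preventer lost=occurs, Backup path inoperative=occurs → all inputs occur → occurs.
Ram stack unavailable [OR]: Primary hydraulic pump stuck=occurs, South umbilical is down=occurs, Annular stack lost=occurs → at least one input occurs → occurs.
Control pod inoperative [AND]: Redundant pilot line failed=occurs, Inboard solenoid is out=not → not all inputs occur → does not occur.
Hydraulic supply unavailable [AND]: Control pod inoperative=not, Blind shear ram stuck=occurs → not all inputs occur → does not occur.
Shear sequence unavailable [OR]: Lower hydraulic pump 2 offline=occurs, A umbilical 2 faulted=occurs, Auxiliary accumulator bank 2 degraded=occurs → at least one input occurs → occurs.
Offshore blowout preventer fails to close [AND]: Ram stack unavailable=occurs, Hydraulic supply unavailable=not, Shear sequence unavailable=occurs → not all inputs occur → does not occur.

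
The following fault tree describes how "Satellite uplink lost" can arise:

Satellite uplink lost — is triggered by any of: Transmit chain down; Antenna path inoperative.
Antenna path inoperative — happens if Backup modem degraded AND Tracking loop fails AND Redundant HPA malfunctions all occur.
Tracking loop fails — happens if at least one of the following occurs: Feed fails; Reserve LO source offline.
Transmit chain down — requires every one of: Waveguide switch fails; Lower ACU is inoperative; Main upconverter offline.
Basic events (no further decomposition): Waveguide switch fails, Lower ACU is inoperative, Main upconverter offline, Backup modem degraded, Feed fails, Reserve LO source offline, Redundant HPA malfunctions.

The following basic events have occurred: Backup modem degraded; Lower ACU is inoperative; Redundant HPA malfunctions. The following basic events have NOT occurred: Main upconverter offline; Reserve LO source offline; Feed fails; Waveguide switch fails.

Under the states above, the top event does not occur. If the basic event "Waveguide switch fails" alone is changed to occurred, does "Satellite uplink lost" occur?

Counterfactual: set "Waveguide switch fails" to occurred.
Transmit chain down [AND]: Waveguide switch fails=occurs, Lower ACU is inoperative=occurs, Main upconverter offline=not → not all inputs occur → does not occur.
Tracking loop fails [OR]: Feed fails=not, Reserve LO source offline=not → no input occurs → does not occur.
Antenna path inoperative [AND]: Backup modem degraded=occurs, Tracking loop fails=not, Redundant HPA malfunctions=occurs → not all inputs occur → does not occur.
Satellite uplink lost [OR]: Transmit chain down=not, Antenna path inoperative=not → no input occurs → does not occur.

No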